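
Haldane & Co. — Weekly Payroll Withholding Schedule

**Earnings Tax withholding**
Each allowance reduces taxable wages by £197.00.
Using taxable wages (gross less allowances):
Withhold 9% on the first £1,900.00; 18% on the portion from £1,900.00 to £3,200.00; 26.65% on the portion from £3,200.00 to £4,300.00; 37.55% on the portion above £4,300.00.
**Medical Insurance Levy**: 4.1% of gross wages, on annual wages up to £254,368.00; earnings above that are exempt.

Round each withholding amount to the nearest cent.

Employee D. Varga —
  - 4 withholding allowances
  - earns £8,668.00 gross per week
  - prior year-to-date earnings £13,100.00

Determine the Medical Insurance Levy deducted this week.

Medical Insurance Levy: 4.1% × £8,668.00 = £355.39

£355.39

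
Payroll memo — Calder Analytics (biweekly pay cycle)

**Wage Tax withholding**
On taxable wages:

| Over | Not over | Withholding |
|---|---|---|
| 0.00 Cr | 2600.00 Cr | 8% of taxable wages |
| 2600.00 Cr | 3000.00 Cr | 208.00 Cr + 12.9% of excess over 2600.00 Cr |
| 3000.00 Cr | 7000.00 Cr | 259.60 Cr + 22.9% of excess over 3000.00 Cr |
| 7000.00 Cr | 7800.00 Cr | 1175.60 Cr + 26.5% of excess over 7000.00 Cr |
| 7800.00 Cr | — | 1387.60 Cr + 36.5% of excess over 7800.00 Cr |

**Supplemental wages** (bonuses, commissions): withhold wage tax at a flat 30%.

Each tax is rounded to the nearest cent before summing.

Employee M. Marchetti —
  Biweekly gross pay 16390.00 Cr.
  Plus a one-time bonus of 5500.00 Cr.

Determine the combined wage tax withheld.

6172.95 Cr

Wage Tax: taxable = 16390.00 Cr
  1387.60 Cr + 36.5% × (16390.00 Cr − 7800.00 Cr) = 1387.60 Cr + 36.5% × 8590.00 Cr = 4522.95 Cr
Supplemental (30% flat on bonus): 30% × 5500.00 Cr = 1650.00 Cr
Total wage tax: 4522.95 Cr + 1650.00 Cr = 6172.95 Cr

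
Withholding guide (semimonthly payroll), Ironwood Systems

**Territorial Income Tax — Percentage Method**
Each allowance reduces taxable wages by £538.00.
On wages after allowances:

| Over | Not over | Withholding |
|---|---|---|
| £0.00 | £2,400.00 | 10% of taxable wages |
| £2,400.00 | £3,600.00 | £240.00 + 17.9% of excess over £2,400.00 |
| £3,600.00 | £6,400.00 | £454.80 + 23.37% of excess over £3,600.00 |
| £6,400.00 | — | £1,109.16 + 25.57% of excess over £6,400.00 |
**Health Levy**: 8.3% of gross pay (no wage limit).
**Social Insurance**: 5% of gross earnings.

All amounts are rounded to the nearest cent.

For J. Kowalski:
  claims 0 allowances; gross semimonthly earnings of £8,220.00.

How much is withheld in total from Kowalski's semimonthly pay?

Territorial Income Tax: taxable = £8,220.00
  £1,109.16 + 25.57% × (£8,220.00 − £6,400.00) = £1,109.16 + 25.57% × £1,820.00 = £1,574.53
Health Levy: 8.3% × £8,220.00 = £682.26
Social Insurance: 5% × £8,220.00 = £411.00
Total: £1,574.53 + £682.26 + £411.00 = £2,667.79

£2,667.79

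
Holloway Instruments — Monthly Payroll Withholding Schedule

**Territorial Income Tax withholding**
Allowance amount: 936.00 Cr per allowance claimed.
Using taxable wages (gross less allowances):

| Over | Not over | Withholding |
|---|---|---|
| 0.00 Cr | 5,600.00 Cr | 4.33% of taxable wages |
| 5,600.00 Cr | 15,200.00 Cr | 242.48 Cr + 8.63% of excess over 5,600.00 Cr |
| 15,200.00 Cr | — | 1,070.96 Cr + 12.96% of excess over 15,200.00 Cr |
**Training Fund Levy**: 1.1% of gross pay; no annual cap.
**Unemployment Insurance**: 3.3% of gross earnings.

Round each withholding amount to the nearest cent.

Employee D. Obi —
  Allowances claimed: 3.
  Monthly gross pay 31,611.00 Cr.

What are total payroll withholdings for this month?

4,224.79 Cr

Territorial Income Tax: taxable = 31,611.00 Cr − 3×936.00 Cr = 28,803.00 Cr
  1,070.96 Cr + 12.96% × (28,803.00 Cr − 15,200.00 Cr) = 1,070.96 Cr + 12.96% × 13,603.00 Cr = 2,833.91 Cr
Training Fund Levy: 1.1% × 31,611.00 Cr = 347.72 Cr
Unemployment Insurance: 3.3% × 31,611.00 Cr = 1,043.16 Cr
Total: 2,833.91 Cr + 347.72 Cr + 1,043.16 Cr = 4,224.79 Cr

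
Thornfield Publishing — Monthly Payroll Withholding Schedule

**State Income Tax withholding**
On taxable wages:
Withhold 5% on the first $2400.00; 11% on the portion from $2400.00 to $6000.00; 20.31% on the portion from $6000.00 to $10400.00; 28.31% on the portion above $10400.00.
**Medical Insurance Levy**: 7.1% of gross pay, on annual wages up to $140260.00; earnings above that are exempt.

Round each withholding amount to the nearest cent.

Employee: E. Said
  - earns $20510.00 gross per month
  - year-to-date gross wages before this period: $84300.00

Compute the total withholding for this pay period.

State Income Tax: taxable = $20510.00
  $1409.64 + 28.31% × ($20510.00 − $10400.00) = $1409.64 + 28.31% × $10110.00 = $4271.78
Medical Insurance Levy: 7.1% × $20510.00 = $1456.21
Total: $4271.78 + $1456.21 = $5727.99

$5727.99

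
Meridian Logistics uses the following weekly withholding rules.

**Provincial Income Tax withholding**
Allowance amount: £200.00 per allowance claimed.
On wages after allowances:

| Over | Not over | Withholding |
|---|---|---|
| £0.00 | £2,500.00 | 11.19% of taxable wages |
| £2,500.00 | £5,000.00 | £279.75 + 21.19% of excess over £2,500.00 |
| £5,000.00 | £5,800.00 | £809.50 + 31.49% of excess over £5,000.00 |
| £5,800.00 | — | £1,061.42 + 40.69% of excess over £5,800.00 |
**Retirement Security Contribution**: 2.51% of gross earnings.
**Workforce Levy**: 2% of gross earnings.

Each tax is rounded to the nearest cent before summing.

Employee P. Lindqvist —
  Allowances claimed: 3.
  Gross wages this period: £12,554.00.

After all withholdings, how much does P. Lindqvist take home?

Provincial Income Tax: taxable = £12,554.00 − 3×£200.00 = £11,954.00
  £1,061.42 + 40.69% × (£11,954.00 − £5,800.00) = £1,061.42 + 40.69% × £6,154.00 = £3,565.48
Retirement Security Contribution: 2.51% × £12,554.00 = £315.11
Workforce Levy: 2% × £12,554.00 = £251.08
Total withheld: £3,565.48 + £315.11 + £251.08 = £4,131.67
Net pay: £12,554.00 − £4,131.67 = £8,422.33

£8,422.33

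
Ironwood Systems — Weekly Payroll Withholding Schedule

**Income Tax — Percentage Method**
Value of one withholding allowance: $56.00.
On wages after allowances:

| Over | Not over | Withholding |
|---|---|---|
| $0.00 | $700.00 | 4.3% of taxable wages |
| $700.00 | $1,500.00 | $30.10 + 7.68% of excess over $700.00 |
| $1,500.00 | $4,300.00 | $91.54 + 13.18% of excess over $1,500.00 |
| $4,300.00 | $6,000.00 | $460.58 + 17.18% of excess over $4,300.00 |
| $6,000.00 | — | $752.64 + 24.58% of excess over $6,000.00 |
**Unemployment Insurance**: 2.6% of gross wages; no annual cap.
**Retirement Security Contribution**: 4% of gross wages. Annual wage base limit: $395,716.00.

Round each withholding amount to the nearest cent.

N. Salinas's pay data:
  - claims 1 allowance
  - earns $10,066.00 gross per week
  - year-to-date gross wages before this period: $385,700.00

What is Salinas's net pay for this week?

$7,665.34

Income Tax: taxable = $10,066.00 − 1×$56.00 = $10,010.00
  $752.64 + 24.58% × ($10,010.00 − $6,000.00) = $752.64 + 24.58% × $4,010.00 = $1,738.30
Unemployment Insurance: 2.6% × $10,066.00 = $261.72
Retirement Security Contribution: cap $395,716.00 − YTD $385,700.00 = $10,016.00 subject; 4% × $10,016.00 = $400.64
Total withheld: $1,738.30 + $261.72 + $400.64 = $2,400.66
Net pay: $10,066.00 − $2,400.66 = $7,665.34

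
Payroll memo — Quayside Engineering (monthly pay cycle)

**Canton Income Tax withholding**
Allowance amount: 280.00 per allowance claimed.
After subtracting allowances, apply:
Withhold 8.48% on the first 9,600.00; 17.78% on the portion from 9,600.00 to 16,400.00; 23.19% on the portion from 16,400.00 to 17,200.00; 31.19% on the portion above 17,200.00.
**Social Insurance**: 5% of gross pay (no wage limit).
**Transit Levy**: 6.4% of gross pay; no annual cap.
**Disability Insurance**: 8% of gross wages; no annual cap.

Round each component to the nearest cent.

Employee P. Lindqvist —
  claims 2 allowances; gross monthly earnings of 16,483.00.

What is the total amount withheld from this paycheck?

Canton Income Tax: taxable = 16,483.00 − 2×280.00 = 15,923.00
  814.08 + 17.78% × (15,923.00 − 9,600.00) = 814.08 + 17.78% × 6,323.00 = 1,938.31
Social Insurance: 5% × 16,483.00 = 824.15
Transit Levy: 6.4% × 16,483.00 = 1,054.91
Disability Insurance: 8% × 16,483.00 = 1,318.64
Total: 1,938.31 + 824.15 + 1,054.91 + 1,318.64 = 5,136.01

5,136.01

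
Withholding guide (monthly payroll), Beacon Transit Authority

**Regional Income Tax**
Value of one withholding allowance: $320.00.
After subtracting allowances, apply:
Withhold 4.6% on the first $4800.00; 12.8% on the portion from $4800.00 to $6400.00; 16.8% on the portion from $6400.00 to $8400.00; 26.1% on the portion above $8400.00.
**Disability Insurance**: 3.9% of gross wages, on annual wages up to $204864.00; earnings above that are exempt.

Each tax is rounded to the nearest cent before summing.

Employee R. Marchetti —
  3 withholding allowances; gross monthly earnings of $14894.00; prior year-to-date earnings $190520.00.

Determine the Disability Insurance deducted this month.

Disability Insurance: cap $204864.00 − YTD $190520.00 = $14344.00 subject; 3.9% × $14344.00 = $559.42

$559.42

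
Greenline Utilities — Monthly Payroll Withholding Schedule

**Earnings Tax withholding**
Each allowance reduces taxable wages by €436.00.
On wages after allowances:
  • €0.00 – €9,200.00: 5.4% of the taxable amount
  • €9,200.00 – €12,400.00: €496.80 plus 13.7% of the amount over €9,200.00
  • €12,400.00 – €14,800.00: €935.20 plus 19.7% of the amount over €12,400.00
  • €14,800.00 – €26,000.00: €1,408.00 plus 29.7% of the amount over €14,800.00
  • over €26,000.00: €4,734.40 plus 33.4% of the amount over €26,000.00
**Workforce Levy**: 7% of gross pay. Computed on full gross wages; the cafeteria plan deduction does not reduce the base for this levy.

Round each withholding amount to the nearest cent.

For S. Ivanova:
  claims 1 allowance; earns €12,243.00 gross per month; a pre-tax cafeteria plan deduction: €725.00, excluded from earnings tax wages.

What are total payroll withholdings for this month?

Earnings Tax: taxable = €12,243.00 − €725.00 − 1×€436.00 = €11,082.00
  €496.80 + 13.7% × (€11,082.00 − €9,200.00) = €496.80 + 13.7% × €1,882.00 = €754.63
Workforce Levy: 7% × €12,243.00 = €857.01
Total: €754.63 + €857.01 = €1,611.64

€1,611.64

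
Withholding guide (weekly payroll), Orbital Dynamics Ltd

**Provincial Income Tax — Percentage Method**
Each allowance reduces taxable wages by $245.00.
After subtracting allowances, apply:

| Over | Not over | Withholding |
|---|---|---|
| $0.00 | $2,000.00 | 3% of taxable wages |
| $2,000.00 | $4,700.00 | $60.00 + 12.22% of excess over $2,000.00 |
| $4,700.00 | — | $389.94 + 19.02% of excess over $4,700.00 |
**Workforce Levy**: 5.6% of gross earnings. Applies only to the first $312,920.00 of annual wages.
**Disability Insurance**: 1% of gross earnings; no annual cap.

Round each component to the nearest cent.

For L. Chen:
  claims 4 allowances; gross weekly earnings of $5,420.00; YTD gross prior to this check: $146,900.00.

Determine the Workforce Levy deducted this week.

$303.52

Workforce Levy: 5.6% × $5,420.00 = $303.52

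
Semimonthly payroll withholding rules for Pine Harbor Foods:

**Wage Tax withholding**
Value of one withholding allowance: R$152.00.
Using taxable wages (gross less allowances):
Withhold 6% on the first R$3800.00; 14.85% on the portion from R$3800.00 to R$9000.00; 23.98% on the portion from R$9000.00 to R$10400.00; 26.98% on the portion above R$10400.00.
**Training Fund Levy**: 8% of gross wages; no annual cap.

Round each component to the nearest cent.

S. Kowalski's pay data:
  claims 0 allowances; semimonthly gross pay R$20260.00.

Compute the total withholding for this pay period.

Wage Tax: taxable = R$20260.00
  R$1335.92 + 26.98% × (R$20260.00 − R$10400.00) = R$1335.92 + 26.98% × R$9860.00 = R$3996.15
Training Fund Levy: 8% × R$20260.00 = R$1620.80
Total: R$3996.15 + R$1620.80 = R$5616.95

R$5616.95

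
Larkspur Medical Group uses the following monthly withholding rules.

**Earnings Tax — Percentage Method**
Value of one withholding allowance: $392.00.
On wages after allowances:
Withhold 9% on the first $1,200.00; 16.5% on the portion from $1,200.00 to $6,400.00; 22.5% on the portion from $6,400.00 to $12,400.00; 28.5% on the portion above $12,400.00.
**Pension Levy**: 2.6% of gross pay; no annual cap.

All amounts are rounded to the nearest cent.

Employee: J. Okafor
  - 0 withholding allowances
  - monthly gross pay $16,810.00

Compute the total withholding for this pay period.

Earnings Tax: taxable = $16,810.00
  $2,316.00 + 28.5% × ($16,810.00 − $12,400.00) = $2,316.00 + 28.5% × $4,410.00 = $3,572.85
Pension Levy: 2.6% × $16,810.00 = $437.06
Total: $3,572.85 + $437.06 = $4,009.91

$4,009.91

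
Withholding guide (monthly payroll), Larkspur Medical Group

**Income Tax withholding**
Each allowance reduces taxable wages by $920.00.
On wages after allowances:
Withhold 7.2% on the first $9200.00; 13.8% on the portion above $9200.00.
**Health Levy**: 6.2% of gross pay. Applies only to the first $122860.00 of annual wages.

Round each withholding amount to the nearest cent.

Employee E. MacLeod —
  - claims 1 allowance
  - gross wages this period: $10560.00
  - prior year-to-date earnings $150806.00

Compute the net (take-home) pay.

Income Tax: taxable = $10560.00 − 1×$920.00 = $9640.00
  $662.40 + 13.8% × ($9640.00 − $9200.00) = $662.40 + 13.8% × $440.00 = $723.12
Health Levy: YTD $150806.00 ≥ cap $122860.00 → $0.00
Total withheld: $723.12 + $0.00 = $723.12
Net pay: $10560.00 − $723.12 = $9836.88

$9836.88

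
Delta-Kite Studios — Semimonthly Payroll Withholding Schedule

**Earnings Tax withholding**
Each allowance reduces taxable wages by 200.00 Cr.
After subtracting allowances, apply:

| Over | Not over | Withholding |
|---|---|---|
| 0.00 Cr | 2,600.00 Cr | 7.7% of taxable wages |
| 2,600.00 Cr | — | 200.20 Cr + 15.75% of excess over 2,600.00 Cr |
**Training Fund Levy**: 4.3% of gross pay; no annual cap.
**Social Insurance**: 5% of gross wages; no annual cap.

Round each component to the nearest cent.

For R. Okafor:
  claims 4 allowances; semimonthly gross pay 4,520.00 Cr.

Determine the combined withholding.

Earnings Tax: taxable = 4,520.00 Cr − 4×200.00 Cr = 3,720.00 Cr
  200.20 Cr + 15.75% × (3,720.00 Cr − 2,600.00 Cr) = 200.20 Cr + 15.75% × 1,120.00 Cr = 376.60 Cr
Training Fund Levy: 4.3% × 4,520.00 Cr = 194.36 Cr
Social Insurance: 5% × 4,520.00 Cr = 226.00 Cr
Total: 376.60 Cr + 194.36 Cr + 226.00 Cr = 796.96 Cr

796.96 Cr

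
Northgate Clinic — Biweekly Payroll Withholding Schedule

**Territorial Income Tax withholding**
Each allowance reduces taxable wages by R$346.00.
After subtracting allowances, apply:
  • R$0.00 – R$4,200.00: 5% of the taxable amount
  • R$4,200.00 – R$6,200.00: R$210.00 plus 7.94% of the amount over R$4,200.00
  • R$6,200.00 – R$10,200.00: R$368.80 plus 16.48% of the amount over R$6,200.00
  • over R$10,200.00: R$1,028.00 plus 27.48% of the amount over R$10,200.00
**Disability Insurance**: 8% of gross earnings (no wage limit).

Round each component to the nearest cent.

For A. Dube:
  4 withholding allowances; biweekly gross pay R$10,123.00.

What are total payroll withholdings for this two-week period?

Territorial Income Tax: taxable = R$10,123.00 − 4×R$346.00 = R$8,739.00
  R$368.80 + 16.48% × (R$8,739.00 − R$6,200.00) = R$368.80 + 16.48% × R$2,539.00 = R$787.23
Disability Insurance: 8% × R$10,123.00 = R$809.84
Total: R$787.23 + R$809.84 = R$1,597.07

R$1,597.07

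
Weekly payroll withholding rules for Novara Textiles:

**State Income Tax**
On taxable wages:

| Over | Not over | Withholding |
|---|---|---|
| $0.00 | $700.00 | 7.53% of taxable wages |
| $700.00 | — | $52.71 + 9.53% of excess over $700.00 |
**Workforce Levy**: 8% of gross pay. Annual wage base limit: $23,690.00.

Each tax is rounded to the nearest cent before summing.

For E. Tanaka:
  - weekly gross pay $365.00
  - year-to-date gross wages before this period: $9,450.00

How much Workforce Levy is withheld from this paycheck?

$29.20

Workforce Levy: 8% × $365.00 = $29.20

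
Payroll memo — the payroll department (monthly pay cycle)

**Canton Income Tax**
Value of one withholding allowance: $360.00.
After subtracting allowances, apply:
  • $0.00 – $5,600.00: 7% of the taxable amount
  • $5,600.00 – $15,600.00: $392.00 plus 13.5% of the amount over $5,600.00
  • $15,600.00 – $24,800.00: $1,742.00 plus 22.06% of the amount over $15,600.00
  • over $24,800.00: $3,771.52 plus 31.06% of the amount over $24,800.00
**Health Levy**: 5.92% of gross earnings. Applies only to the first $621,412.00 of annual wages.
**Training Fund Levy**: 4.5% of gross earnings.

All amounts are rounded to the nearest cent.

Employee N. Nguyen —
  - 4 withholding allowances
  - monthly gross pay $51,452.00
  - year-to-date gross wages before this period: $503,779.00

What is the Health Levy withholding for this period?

Health Levy: 5.92% × $51,452.00 = $3,045.96

$3,045.96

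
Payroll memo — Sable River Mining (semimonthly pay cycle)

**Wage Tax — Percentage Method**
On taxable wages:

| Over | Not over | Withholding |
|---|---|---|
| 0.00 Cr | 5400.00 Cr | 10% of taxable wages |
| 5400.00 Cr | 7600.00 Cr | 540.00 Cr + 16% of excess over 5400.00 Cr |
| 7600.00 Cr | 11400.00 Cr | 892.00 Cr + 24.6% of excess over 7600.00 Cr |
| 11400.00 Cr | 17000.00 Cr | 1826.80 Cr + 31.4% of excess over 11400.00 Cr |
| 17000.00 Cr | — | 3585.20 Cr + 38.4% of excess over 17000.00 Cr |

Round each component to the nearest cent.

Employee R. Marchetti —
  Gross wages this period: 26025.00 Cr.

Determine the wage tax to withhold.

Wage Tax: taxable = 26025.00 Cr
  3585.20 Cr + 38.4% × (26025.00 Cr − 17000.00 Cr) = 3585.20 Cr + 38.4% × 9025.00 Cr = 7050.80 Cr

7050.80 Cr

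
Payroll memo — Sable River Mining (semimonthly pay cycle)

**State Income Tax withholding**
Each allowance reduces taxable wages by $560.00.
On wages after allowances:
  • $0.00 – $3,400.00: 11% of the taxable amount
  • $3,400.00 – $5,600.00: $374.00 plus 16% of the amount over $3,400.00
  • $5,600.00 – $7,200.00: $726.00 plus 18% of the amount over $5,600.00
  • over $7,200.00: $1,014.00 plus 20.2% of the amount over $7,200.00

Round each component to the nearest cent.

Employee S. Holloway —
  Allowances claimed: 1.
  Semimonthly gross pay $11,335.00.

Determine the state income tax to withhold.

$1,736.15

State Income Tax: taxable = $11,335.00 − 1×$560.00 = $10,775.00
  $1,014.00 + 20.2% × ($10,775.00 − $7,200.00) = $1,014.00 + 20.2% × $3,575.00 = $1,736.15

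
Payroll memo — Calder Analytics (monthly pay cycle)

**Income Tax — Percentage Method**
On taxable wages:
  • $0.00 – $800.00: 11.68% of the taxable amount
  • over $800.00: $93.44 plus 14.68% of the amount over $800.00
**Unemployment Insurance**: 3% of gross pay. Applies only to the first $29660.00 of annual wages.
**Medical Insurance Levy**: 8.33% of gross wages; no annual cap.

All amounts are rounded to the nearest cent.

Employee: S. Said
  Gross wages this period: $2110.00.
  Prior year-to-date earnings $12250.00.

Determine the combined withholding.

$524.81

Income Tax: taxable = $2110.00
  $93.44 + 14.68% × ($2110.00 − $800.00) = $93.44 + 14.68% × $1310.00 = $285.75
Unemployment Insurance: 3% × $2110.00 = $63.30
Medical Insurance Levy: 8.33% × $2110.00 = $175.76
Total: $285.75 + $63.30 + $175.76 = $524.81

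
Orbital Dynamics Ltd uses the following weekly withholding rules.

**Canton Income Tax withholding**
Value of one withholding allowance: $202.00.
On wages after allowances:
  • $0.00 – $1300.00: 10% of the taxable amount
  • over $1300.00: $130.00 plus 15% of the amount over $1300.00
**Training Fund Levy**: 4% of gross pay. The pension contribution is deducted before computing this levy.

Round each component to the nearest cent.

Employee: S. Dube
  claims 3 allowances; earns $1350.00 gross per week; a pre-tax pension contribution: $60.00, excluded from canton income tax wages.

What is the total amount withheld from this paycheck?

$120.00

Canton Income Tax: taxable = $1350.00 − $60.00 − 3×$202.00 = $684.00
  10% × $684.00 = $68.40
Training Fund Levy: 4% × $1290.00 = $51.60
Total: $68.40 + $51.60 = $120.00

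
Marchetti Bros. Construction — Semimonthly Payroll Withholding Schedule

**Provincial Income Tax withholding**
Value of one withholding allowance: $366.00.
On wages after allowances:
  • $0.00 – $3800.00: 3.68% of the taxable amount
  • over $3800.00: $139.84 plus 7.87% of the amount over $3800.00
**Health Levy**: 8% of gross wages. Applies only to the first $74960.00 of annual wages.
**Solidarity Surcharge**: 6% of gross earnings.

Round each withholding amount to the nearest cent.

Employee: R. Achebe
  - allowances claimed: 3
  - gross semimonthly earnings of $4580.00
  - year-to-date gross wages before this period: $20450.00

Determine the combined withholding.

Provincial Income Tax: taxable = $4580.00 − 3×$366.00 = $3482.00
  3.68% × $3482.00 = $128.14
Health Levy: 8% × $4580.00 = $366.40
Solidarity Surcharge: 6% × $4580.00 = $274.80
Total: $128.14 + $366.40 + $274.80 = $769.34

$769.34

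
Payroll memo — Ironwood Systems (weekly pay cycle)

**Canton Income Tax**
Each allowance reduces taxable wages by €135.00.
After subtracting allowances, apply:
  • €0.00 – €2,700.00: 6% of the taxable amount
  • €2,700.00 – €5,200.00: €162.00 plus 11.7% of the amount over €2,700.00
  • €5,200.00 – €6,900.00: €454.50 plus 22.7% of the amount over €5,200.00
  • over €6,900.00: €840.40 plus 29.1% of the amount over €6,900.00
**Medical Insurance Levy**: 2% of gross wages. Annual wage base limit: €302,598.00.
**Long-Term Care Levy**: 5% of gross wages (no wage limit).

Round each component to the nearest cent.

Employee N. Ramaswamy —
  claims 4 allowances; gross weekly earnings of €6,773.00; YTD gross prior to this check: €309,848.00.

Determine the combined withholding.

€1,027.64

Canton Income Tax: taxable = €6,773.00 − 4×€135.00 = €6,233.00
  €454.50 + 22.7% × (€6,233.00 − €5,200.00) = €454.50 + 22.7% × €1,033.00 = €688.99
Medical Insurance Levy: YTD €309,848.00 ≥ cap €302,598.00 → €0.00
Long-Term Care Levy: 5% × €6,773.00 = €338.65
Total: €688.99 + €0.00 + €338.65 = €1,027.64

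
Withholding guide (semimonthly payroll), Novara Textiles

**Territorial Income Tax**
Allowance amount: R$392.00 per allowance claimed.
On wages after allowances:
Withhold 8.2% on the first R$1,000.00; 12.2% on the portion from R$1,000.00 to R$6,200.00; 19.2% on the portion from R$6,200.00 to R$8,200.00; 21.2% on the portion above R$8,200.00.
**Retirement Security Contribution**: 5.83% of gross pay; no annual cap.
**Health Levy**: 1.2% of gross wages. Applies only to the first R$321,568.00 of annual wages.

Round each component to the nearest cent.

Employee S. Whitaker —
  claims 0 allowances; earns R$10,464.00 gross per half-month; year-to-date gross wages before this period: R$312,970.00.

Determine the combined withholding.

R$2,293.60

Territorial Income Tax: taxable = R$10,464.00
  R$1,100.40 + 21.2% × (R$10,464.00 − R$8,200.00) = R$1,100.40 + 21.2% × R$2,264.00 = R$1,580.37
Retirement Security Contribution: 5.83% × R$10,464.00 = R$610.05
Health Levy: cap R$321,568.00 − YTD R$312,970.00 = R$8,598.00 subject; 1.2% × R$8,598.00 = R$103.18
Total: R$1,580.37 + R$610.05 + R$103.18 = R$2,293.60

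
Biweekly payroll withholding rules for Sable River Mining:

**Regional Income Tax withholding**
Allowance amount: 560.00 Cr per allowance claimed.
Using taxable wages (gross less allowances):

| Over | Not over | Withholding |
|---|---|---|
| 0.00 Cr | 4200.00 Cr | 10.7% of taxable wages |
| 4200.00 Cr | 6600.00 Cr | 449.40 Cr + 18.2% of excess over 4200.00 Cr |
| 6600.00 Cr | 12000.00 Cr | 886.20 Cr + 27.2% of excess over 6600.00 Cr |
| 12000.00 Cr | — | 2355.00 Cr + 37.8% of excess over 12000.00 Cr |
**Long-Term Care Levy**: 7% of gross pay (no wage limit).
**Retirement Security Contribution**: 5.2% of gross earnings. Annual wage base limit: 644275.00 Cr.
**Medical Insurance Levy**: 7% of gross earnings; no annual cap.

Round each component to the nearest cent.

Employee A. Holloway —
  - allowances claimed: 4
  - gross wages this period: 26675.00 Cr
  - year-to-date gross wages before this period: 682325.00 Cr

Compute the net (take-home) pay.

Regional Income Tax: taxable = 26675.00 Cr − 4×560.00 Cr = 24435.00 Cr
  2355.00 Cr + 37.8% × (24435.00 Cr − 12000.00 Cr) = 2355.00 Cr + 37.8% × 12435.00 Cr = 7055.43 Cr
Long-Term Care Levy: 7% × 26675.00 Cr = 1867.25 Cr
Retirement Security Contribution: YTD 682325.00 Cr ≥ cap 644275.00 Cr → 0.00 Cr
Medical Insurance Levy: 7% × 26675.00 Cr = 1867.25 Cr
Total withheld: 7055.43 Cr + 1867.25 Cr + 0.00 Cr + 1867.25 Cr = 10789.93 Cr
Net pay: 26675.00 Cr − 10789.93 Cr = 15885.07 Cr

15885.07 Cr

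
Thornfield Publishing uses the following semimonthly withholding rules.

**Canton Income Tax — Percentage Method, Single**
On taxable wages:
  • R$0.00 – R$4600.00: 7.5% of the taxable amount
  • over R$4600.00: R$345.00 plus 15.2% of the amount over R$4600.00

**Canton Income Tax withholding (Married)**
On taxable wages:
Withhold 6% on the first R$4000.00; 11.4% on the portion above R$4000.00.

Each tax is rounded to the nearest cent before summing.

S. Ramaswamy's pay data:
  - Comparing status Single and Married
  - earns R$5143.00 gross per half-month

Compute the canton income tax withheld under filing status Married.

Canton Income Tax (Married): taxable = R$5143.00
  R$240.00 + 11.4% × (R$5143.00 − R$4000.00) = R$240.00 + 11.4% × R$1143.00 = R$370.30

R$370.30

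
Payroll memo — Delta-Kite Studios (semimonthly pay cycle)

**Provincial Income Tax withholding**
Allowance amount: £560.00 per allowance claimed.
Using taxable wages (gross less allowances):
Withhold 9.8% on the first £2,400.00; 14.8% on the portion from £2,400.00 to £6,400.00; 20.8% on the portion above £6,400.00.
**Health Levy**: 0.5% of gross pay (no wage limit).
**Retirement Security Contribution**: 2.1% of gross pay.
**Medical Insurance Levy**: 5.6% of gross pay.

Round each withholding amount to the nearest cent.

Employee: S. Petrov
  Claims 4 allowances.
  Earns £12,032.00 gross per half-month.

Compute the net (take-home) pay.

Provincial Income Tax: taxable = £12,032.00 − 4×£560.00 = £9,792.00
  £827.20 + 20.8% × (£9,792.00 − £6,400.00) = £827.20 + 20.8% × £3,392.00 = £1,532.74
Health Levy: 0.5% × £12,032.00 = £60.16
Retirement Security Contribution: 2.1% × £12,032.00 = £252.67
Medical Insurance Levy: 5.6% × £12,032.00 = £673.79
Total withheld: £1,532.74 + £60.16 + £252.67 + £673.79 = £2,519.36
Net pay: £12,032.00 − £2,519.36 = £9,512.64

£9,512.64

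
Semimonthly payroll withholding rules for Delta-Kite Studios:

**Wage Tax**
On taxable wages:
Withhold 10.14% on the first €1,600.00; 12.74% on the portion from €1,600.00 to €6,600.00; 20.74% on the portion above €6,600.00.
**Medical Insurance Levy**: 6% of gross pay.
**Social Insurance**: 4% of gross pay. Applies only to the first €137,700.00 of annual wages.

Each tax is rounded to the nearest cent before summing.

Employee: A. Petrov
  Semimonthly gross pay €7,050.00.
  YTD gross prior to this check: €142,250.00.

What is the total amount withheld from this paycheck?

Wage Tax: taxable = €7,050.00
  €799.24 + 20.74% × (€7,050.00 − €6,600.00) = €799.24 + 20.74% × €450.00 = €892.57
Medical Insurance Levy: 6% × €7,050.00 = €423.00
Social Insurance: YTD €142,250.00 ≥ cap €137,700.00 → €0.00
Total: €892.57 + €423.00 + €0.00 = €1,315.57

€1,315.57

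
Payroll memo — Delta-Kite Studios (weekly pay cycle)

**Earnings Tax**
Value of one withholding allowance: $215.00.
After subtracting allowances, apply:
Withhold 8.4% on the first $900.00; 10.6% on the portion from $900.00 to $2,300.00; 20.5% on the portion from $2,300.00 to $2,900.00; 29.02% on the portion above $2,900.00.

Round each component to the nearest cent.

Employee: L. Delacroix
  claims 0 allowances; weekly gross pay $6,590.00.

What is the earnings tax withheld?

Earnings Tax: taxable = $6,590.00
  $347.00 + 29.02% × ($6,590.00 − $2,900.00) = $347.00 + 29.02% × $3,690.00 = $1,417.84

$1,417.84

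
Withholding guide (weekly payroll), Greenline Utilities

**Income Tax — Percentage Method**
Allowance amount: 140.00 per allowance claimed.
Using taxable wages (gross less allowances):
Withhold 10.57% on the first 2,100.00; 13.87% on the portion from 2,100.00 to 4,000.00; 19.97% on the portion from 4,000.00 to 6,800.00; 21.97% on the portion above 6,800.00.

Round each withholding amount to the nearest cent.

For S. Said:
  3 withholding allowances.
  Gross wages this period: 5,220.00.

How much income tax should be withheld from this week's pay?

Income Tax: taxable = 5,220.00 − 3×140.00 = 4,800.00
  485.50 + 19.97% × (4,800.00 − 4,000.00) = 485.50 + 19.97% × 800.00 = 645.26

645.26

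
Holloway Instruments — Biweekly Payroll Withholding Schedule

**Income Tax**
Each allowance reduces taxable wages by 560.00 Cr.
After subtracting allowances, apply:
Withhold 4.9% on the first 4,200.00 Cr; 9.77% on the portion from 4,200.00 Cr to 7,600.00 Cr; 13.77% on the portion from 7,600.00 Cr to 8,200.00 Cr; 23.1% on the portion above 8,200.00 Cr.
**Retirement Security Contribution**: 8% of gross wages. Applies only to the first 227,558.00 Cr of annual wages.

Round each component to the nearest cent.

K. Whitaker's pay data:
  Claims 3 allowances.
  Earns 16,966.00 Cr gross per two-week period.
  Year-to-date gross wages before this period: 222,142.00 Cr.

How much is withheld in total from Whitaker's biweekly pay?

Income Tax: taxable = 16,966.00 Cr − 3×560.00 Cr = 15,286.00 Cr
  620.60 Cr + 23.1% × (15,286.00 Cr − 8,200.00 Cr) = 620.60 Cr + 23.1% × 7,086.00 Cr = 2,257.47 Cr
Retirement Security Contribution: cap 227,558.00 Cr − YTD 222,142.00 Cr = 5,416.00 Cr subject; 8% × 5,416.00 Cr = 433.28 Cr
Total: 2,257.47 Cr + 433.28 Cr = 2,690.75 Cr

2,690.75 Cr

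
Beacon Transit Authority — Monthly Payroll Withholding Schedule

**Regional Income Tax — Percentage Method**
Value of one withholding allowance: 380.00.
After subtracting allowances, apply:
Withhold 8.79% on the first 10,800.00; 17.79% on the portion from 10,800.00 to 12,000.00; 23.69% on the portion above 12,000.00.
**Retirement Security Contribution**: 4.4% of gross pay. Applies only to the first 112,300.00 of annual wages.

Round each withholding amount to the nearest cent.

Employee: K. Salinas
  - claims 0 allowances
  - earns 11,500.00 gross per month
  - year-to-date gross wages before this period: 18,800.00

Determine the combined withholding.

1,579.85

Regional Income Tax: taxable = 11,500.00
  949.32 + 17.79% × (11,500.00 − 10,800.00) = 949.32 + 17.79% × 700.00 = 1,073.85
Retirement Security Contribution: 4.4% × 11,500.00 = 506.00
Total: 1,073.85 + 506.00 = 1,579.85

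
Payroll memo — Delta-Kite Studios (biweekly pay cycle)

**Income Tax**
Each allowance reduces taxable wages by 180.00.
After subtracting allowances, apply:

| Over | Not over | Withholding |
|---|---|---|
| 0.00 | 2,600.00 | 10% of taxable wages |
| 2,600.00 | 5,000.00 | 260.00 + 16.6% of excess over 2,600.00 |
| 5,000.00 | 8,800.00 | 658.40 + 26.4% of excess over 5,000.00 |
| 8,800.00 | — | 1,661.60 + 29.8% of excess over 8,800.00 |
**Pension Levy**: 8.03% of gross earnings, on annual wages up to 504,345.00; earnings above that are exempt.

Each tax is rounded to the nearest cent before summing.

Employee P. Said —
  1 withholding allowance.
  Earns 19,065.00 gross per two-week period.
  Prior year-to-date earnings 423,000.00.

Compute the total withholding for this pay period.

Income Tax: taxable = 19,065.00 − 1×180.00 = 18,885.00
  1,661.60 + 29.8% × (18,885.00 − 8,800.00) = 1,661.60 + 29.8% × 10,085.00 = 4,666.93
Pension Levy: 8.03% × 19,065.00 = 1,530.92
Total: 4,666.93 + 1,530.92 = 6,197.85

6,197.85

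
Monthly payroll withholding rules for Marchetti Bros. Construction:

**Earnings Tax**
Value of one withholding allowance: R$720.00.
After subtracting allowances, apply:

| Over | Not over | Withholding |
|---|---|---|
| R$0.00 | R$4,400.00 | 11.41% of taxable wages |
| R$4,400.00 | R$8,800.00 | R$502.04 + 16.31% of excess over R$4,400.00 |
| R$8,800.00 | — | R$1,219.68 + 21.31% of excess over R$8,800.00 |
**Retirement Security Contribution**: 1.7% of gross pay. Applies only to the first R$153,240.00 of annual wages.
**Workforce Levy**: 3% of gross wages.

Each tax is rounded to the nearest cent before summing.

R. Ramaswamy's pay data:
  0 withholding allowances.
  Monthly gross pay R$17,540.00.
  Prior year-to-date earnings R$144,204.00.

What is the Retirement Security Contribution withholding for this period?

R$153.61

Retirement Security Contribution: cap R$153,240.00 − YTD R$144,204.00 = R$9,036.00 subject; 1.7% × R$9,036.00 = R$153.61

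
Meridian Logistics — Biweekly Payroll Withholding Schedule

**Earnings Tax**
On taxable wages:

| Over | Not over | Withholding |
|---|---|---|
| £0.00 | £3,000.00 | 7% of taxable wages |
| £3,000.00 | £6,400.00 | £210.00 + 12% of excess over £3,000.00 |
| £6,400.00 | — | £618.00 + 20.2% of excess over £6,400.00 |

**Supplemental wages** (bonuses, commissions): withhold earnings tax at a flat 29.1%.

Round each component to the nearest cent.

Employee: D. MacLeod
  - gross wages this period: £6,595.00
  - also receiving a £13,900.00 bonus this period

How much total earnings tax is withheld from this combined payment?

£4,702.29

Earnings Tax: taxable = £6,595.00
  £618.00 + 20.2% × (£6,595.00 − £6,400.00) = £618.00 + 20.2% × £195.00 = £657.39
Supplemental (29.1% flat on bonus): 29.1% × £13,900.00 = £4,044.90
Total earnings tax: £657.39 + £4,044.90 = £4,702.29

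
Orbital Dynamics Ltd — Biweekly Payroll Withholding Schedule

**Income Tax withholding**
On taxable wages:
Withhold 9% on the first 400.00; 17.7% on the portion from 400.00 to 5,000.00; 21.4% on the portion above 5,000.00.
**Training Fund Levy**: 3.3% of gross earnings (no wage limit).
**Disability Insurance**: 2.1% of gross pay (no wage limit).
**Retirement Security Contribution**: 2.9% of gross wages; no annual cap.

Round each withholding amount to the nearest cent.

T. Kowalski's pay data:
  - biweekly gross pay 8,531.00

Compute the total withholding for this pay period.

2,313.90

Income Tax: taxable = 8,531.00
  850.20 + 21.4% × (8,531.00 − 5,000.00) = 850.20 + 21.4% × 3,531.00 = 1,605.83
Training Fund Levy: 3.3% × 8,531.00 = 281.52
Disability Insurance: 2.1% × 8,531.00 = 179.15
Retirement Security Contribution: 2.9% × 8,531.00 = 247.40
Total: 1,605.83 + 281.52 + 179.15 + 247.40 = 2,313.90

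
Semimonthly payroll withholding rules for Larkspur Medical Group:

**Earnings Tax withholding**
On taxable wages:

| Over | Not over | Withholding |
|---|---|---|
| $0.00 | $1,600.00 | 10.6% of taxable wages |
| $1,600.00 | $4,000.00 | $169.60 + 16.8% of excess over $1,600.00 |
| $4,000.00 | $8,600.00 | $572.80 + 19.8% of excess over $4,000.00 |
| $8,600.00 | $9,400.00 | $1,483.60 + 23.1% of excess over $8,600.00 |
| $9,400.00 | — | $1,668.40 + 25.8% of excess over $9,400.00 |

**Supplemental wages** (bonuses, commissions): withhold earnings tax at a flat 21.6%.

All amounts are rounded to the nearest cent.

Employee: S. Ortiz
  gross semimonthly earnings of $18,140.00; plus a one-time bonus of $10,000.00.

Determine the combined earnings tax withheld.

Earnings Tax: taxable = $18,140.00
  $1,668.40 + 25.8% × ($18,140.00 − $9,400.00) = $1,668.40 + 25.8% × $8,740.00 = $3,923.32
Supplemental (21.6% flat on bonus): 21.6% × $10,000.00 = $2,160.00
Total earnings tax: $3,923.32 + $2,160.00 = $6,083.32

$6,083.32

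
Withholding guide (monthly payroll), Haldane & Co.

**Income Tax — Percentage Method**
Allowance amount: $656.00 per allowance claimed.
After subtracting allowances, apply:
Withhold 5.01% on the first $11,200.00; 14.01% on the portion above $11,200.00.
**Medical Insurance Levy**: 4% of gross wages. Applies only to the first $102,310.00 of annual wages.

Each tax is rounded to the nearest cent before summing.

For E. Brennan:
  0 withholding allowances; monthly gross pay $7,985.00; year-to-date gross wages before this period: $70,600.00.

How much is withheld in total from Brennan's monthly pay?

$719.45

Income Tax: taxable = $7,985.00
  5.01% × $7,985.00 = $400.05
Medical Insurance Levy: 4% × $7,985.00 = $319.40
Total: $400.05 + $319.40 = $719.45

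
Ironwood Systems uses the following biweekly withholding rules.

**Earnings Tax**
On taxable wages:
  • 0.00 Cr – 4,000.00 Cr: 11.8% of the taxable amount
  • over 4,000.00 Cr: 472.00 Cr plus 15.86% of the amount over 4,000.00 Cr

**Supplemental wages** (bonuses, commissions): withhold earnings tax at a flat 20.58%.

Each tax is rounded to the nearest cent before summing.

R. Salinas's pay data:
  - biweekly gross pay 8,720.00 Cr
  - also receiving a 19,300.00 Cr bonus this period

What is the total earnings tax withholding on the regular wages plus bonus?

5,192.53 Cr

Earnings Tax: taxable = 8,720.00 Cr
  472.00 Cr + 15.86% × (8,720.00 Cr − 4,000.00 Cr) = 472.00 Cr + 15.86% × 4,720.00 Cr = 1,220.59 Cr
Supplemental (20.58% flat on bonus): 20.58% × 19,300.00 Cr = 3,971.94 Cr
Total earnings tax: 1,220.59 Cr + 3,971.94 Cr = 5,192.53 Cr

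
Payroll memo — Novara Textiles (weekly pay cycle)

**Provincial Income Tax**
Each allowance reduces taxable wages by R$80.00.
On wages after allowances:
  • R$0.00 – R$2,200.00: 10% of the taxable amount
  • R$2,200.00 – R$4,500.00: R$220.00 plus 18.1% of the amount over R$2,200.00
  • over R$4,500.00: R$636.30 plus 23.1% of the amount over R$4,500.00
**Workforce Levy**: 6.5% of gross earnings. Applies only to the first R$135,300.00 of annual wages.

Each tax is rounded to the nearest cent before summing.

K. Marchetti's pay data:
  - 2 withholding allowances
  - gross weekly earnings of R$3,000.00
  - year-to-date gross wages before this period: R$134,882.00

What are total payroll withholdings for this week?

R$363.01

Provincial Income Tax: taxable = R$3,000.00 − 2×R$80.00 = R$2,840.00
  R$220.00 + 18.1% × (R$2,840.00 − R$2,200.00) = R$220.00 + 18.1% × R$640.00 = R$335.84
Workforce Levy: cap R$135,300.00 − YTD R$134,882.00 = R$418.00 subject; 6.5% × R$418.00 = R$27.17
Total: R$335.84 + R$27.17 = R$363.01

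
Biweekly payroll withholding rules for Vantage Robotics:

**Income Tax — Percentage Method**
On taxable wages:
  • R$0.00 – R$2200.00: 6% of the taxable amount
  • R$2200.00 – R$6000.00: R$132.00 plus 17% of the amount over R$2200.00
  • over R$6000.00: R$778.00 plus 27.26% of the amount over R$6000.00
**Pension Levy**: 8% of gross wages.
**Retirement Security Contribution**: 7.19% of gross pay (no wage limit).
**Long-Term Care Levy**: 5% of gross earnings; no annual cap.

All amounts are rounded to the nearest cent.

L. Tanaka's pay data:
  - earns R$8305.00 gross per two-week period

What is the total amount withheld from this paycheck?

R$3083.12

Income Tax: taxable = R$8305.00
  R$778.00 + 27.26% × (R$8305.00 − R$6000.00) = R$778.00 + 27.26% × R$2305.00 = R$1406.34
Pension Levy: 8% × R$8305.00 = R$664.40
Retirement Security Contribution: 7.19% × R$8305.00 = R$597.13
Long-Term Care Levy: 5% × R$8305.00 = R$415.25
Total: R$1406.34 + R$664.40 + R$597.13 + R$415.25 = R$3083.12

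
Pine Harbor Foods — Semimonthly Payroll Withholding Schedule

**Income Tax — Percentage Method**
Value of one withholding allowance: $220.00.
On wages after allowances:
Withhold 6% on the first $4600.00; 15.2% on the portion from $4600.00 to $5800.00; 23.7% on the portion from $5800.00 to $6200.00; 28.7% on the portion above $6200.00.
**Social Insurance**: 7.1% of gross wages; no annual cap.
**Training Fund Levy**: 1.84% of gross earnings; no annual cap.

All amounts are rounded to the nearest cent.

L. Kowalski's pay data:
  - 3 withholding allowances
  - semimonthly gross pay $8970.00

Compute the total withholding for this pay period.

$1960.69

Income Tax: taxable = $8970.00 − 3×$220.00 = $8310.00
  $553.20 + 28.7% × ($8310.00 − $6200.00) = $553.20 + 28.7% × $2110.00 = $1158.77
Social Insurance: 7.1% × $8970.00 = $636.87
Training Fund Levy: 1.84% × $8970.00 = $165.05
Total: $1158.77 + $636.87 + $165.05 = $1960.69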